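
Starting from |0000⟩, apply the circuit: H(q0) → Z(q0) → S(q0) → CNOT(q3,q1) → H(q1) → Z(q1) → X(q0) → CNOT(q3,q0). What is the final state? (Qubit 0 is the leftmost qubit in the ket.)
-(1/2)i|0000⟩ + (1/2)i|0100⟩ + 1/2|1000⟩ - 1/2|1100⟩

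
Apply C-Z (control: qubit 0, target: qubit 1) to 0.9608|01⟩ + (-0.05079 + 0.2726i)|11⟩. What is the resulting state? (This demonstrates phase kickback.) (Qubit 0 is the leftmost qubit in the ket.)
0.9608|01⟩ + (0.05079 - 0.2726i)|11⟩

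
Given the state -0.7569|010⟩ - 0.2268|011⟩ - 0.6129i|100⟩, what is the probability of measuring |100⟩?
0.3756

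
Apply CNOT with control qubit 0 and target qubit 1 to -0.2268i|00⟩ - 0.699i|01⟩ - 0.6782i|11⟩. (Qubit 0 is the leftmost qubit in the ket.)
-0.2268i|00⟩ - 0.699i|01⟩ - 0.6782i|10⟩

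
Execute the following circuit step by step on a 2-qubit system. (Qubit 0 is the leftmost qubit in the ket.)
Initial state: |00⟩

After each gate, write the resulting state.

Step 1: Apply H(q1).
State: 1/√2|00⟩ + 1/√2|01⟩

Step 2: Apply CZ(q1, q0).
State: 1/√2|00⟩ + 1/√2|01⟩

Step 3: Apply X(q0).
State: 1/√2|10⟩ + 1/√2|11⟩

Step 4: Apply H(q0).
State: 1/2|00⟩ + 1/2|01⟩ - 1/2|10⟩ - 1/2|11⟩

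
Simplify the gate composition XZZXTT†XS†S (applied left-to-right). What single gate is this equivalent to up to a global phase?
X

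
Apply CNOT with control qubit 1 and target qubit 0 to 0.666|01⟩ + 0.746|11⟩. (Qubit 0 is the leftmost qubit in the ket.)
0.746|01⟩ + 0.666|11⟩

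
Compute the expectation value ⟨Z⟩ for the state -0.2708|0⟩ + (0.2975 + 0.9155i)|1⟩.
-0.8533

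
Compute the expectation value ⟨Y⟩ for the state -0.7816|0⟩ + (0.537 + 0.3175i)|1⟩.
-0.4963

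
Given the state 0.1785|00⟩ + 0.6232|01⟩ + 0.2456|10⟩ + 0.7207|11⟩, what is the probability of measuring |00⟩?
0.03186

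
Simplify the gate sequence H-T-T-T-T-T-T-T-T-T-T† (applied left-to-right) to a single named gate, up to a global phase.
H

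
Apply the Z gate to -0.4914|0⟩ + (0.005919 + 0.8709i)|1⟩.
-0.4914|0⟩ + (-0.005919 - 0.8709i)|1⟩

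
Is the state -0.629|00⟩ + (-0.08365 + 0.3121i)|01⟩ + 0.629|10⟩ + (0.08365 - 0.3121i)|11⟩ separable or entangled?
Separable

Writing the state as a|00⟩ + b|01⟩ + c|10⟩ + d|11⟩, it is a product state iff ad − bc = 0.
Here (a, b, c, d) = (-0.629, (-0.08365 + 0.3121i), 0.629, (0.08365 - 0.3121i)): ad − bc = (-0.629)(0.08365 - 0.3121i) − (-0.08365 + 0.3121i)(0.629) = 0, so the state is separable.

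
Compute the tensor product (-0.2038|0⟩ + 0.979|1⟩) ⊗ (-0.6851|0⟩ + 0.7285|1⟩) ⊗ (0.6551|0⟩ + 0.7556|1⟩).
0.09147|000⟩ + 0.1055|001⟩ - 0.09726|010⟩ - 0.1122|011⟩ - 0.4394|100⟩ - 0.5068|101⟩ + 0.4672|110⟩ + 0.5389|111⟩

amp(|b₁b₂…⟩) = product of the factor amplitudes for bits b₁, b₂, …; only kets whose every factor amplitude is nonzero survive.
|000⟩: (-0.2038)(-0.6851)(0.6551) = 0.09147
|001⟩: (-0.2038)(-0.6851)(0.7556) = 0.1055
|010⟩: (-0.2038)(0.7285)(0.6551) = -0.09726
|011⟩: (-0.2038)(0.7285)(0.7556) = -0.1122
|100⟩: (0.979)(-0.6851)(0.6551) = -0.4394
|101⟩: (0.979)(-0.6851)(0.7556) = -0.5068
|110⟩: (0.979)(0.7285)(0.6551) = 0.4672
|111⟩: (0.979)(0.7285)(0.7556) = 0.5389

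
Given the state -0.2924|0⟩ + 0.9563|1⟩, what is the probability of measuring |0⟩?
0.0855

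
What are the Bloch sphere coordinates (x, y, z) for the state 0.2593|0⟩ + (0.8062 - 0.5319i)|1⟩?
(0.4181, -0.2758, -0.8656)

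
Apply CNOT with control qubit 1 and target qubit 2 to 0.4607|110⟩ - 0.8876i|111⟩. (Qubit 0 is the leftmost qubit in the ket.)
-0.8876i|110⟩ + 0.4607|111⟩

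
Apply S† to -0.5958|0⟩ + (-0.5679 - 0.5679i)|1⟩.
-0.5958|0⟩ + (-0.5679 + 0.5679i)|1⟩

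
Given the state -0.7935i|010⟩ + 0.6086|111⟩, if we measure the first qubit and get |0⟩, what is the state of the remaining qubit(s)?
-i|10⟩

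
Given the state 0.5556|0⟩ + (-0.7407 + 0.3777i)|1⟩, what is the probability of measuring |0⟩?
0.3087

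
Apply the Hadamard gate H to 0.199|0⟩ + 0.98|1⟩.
0.8337|0⟩ - 0.5523|1⟩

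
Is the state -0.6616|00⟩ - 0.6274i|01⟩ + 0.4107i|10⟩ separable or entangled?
Entangled

Writing the state as a|00⟩ + b|01⟩ + c|10⟩ + d|11⟩, it is a product state iff ad − bc = 0.
Here (a, b, c, d) = (-0.6616, -0.6274i, 0.4107i, 0): ad − bc = (-0.6616)(0) − (-0.6274i)(0.4107i) = -0.2577 ≠ 0, so the state is entangled.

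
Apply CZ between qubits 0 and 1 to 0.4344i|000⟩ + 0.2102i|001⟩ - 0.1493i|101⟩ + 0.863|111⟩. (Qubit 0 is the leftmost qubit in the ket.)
0.4344i|000⟩ + 0.2102i|001⟩ - 0.1493i|101⟩ - 0.863|111⟩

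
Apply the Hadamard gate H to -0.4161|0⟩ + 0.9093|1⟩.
0.3487|0⟩ - 0.9372|1⟩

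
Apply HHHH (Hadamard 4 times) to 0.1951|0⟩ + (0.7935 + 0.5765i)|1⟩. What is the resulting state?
0.1951|0⟩ + (0.7935 + 0.5765i)|1⟩

H² = I, so an even number of Hadamards cancels: H^4 = I and the state is unchanged.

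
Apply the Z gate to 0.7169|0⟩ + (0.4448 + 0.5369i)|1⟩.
0.7169|0⟩ + (-0.4448 - 0.5369i)|1⟩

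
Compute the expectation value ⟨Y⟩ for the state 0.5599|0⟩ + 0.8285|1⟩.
0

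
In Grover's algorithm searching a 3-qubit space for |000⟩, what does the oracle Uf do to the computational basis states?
Uf|x⟩ = -|x⟩ if x = 000, else |x⟩ (phase flip on target)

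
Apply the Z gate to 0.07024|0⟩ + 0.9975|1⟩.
0.07024|0⟩ - 0.9975|1⟩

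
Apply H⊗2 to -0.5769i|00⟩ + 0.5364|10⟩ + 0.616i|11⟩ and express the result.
(0.2682 + 0.01955i)|00⟩ + (0.2682 - 0.5965i)|01⟩ + (-0.2682 - 0.5965i)|10⟩ + (-0.2682 + 0.01955i)|11⟩

H⊗2 gives amp(|y⟩) = (1/2) Σ_x (−1)^(x·y) amp(|x⟩), where x·y is the number of positions in which both x and y have a 1.
|00⟩: (-0.5769i + 0.5364 + 0.616i)/2 = (0.2682 + 0.01955i)
|01⟩: (-0.5769i + 0.5364 - 0.616i)/2 = (0.2682 - 0.5965i)
|10⟩: (-0.5769i - 0.5364 - 0.616i)/2 = (-0.2682 - 0.5965i)
|11⟩: (-0.5769i - 0.5364 + 0.616i)/2 = (-0.2682 + 0.01955i)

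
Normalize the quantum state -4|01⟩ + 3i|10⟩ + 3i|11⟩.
-0.686|01⟩ + 0.5145i|10⟩ + 0.5145i|11⟩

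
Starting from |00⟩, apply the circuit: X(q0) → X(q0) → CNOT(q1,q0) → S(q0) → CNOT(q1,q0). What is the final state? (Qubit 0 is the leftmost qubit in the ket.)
|00⟩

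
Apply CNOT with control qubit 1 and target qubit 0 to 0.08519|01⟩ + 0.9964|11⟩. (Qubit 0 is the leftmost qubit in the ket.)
0.9964|01⟩ + 0.08519|11⟩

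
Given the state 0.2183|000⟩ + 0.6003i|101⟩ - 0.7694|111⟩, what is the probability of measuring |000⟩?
0.04765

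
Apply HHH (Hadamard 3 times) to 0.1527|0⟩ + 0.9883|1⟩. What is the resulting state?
0.8068|0⟩ - 0.5909|1⟩

H² = I, so H^3 = H: a single Hadamard. With (a, b) = (0.1527, 0.9883), H gives ((a + b)/√2, (a − b)/√2) = (0.8068, -0.5909).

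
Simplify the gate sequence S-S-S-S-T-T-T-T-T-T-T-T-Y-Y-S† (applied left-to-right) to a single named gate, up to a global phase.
S†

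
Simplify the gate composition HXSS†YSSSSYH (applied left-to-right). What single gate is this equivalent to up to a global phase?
Z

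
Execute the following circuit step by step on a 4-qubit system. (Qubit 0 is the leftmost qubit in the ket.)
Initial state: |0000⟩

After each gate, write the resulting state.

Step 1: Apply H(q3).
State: 1/√2|0000⟩ + 1/√2|0001⟩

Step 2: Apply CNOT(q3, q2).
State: 1/√2|0000⟩ + 1/√2|0011⟩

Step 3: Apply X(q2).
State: 1/√2|0001⟩ + 1/√2|0010⟩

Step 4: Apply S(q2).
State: 1/√2|0001⟩ + (1/√2)i|0010⟩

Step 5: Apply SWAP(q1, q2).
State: 1/√2|0001⟩ + (1/√2)i|0100⟩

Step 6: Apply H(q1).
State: (1/2)i|0000⟩ + 1/2|0001⟩ - (1/2)i|0100⟩ + 1/2|0101⟩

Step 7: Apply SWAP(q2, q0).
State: (1/2)i|0000⟩ + 1/2|0001⟩ - (1/2)i|0100⟩ + 1/2|0101⟩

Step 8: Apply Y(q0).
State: -1/2|1000⟩ + (1/2)i|1001⟩ + 1/2|1100⟩ + (1/2)i|1101⟩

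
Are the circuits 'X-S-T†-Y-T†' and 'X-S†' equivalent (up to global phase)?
No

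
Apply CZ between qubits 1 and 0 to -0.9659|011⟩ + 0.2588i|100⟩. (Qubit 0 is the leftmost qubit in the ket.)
-0.9659|011⟩ + 0.2588i|100⟩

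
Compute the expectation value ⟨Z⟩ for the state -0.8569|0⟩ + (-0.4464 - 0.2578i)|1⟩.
0.4685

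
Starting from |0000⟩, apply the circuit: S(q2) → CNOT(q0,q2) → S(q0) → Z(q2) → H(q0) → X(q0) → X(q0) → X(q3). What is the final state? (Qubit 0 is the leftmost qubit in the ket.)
1/√2|0001⟩ + 1/√2|1001⟩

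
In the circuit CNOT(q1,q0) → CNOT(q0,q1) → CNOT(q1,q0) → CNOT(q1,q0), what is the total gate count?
4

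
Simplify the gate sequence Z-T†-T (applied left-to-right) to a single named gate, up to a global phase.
Z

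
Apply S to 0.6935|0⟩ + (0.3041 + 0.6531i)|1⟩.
0.6935|0⟩ + (-0.6531 + 0.3041i)|1⟩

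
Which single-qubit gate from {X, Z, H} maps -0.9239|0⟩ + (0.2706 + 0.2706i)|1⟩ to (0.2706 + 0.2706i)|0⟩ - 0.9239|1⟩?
X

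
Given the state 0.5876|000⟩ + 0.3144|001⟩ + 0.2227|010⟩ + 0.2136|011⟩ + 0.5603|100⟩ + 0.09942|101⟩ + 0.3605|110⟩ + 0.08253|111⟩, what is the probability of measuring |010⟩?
0.0496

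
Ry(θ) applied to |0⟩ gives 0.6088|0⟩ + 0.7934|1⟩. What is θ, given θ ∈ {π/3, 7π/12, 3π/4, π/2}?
7π/12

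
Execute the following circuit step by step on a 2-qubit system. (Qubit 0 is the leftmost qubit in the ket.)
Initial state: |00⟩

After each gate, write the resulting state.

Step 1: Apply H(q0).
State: 1/√2|00⟩ + 1/√2|10⟩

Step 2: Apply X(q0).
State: 1/√2|00⟩ + 1/√2|10⟩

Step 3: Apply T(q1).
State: 1/√2|00⟩ + 1/√2|10⟩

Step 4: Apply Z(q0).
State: 1/√2|00⟩ - 1/√2|10⟩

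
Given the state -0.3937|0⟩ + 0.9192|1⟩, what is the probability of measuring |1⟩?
0.8449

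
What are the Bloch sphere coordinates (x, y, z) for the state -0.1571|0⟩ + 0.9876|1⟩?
(-0.3103, 0, -0.9507)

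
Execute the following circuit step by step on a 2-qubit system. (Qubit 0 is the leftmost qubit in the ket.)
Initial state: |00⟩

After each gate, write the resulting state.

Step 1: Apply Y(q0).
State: i|10⟩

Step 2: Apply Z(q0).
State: -i|10⟩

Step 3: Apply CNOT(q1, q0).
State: -i|10⟩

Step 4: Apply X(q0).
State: -i|00⟩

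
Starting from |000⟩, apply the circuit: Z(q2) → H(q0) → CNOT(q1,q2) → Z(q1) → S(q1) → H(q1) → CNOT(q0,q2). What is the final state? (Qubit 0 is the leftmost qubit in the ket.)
1/2|000⟩ + 1/2|010⟩ + 1/2|101⟩ + 1/2|111⟩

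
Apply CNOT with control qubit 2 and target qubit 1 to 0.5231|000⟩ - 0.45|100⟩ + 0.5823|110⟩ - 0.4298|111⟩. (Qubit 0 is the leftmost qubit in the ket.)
0.5231|000⟩ - 0.45|100⟩ - 0.4298|101⟩ + 0.5823|110⟩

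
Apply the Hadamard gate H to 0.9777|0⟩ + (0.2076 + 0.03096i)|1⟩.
(0.8381 + 0.02189i)|0⟩ + (0.5445 - 0.02189i)|1⟩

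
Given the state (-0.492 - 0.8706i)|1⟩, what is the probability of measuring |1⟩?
1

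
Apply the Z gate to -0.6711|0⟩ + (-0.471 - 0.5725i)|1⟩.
-0.6711|0⟩ + (0.471 + 0.5725i)|1⟩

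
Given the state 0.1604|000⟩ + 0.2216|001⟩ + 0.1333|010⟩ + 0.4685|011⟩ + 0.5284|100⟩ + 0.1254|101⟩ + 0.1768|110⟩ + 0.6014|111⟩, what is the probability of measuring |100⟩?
0.2792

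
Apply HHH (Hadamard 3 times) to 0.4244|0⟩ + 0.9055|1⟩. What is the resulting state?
0.9404|0⟩ - 0.3402|1⟩

H² = I, so H^3 = H: a single Hadamard. With (a, b) = (0.4244, 0.9055), H gives ((a + b)/√2, (a − b)/√2) = (0.9404, -0.3402).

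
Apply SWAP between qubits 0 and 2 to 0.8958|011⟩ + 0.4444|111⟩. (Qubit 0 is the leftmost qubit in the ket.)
0.8958|110⟩ + 0.4444|111⟩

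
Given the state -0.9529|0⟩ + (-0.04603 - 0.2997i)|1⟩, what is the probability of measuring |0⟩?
0.908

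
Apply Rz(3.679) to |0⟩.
(-0.2655 - 0.9641i)|0⟩

Rz(3.679) = [[e^(−iθ/2), 0], [0, e^(iθ/2)]] with e^(±iθ/2) = cos(θ/2) ± i·sin(θ/2); θ = 3.679, cos(θ/2) ≈ -0.265482, sin(θ/2) ≈ 0.964116.
With a = amp(|0⟩) = 1 and b = amp(|1⟩) = 0:
new amp(|0⟩) = (-0.265482 - 0.964116i)·a = (-0.2655 - 0.9641i)
new amp(|1⟩) = (-0.265482 + 0.964116i)·b = 0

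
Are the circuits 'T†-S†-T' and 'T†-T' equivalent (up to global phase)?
No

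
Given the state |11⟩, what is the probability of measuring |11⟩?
1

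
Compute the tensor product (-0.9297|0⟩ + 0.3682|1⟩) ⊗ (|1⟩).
-0.9297|01⟩ + 0.3682|11⟩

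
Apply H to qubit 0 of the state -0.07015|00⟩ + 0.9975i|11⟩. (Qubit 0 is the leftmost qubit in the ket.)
-0.0496|00⟩ + 0.7053i|01⟩ - 0.0496|10⟩ - 0.7053i|11⟩

H on qubit 0 mixes each pair of kets that differ only in qubit 0: amplitudes (a, b) of (|…0…⟩, |…1…⟩) become ((a + b)/√2, (a − b)/√2). Kets absent from the input have amplitude 0.
(|00⟩, |10⟩): (a, b) = (-0.07015, 0) → (-0.0496, -0.0496)
(|01⟩, |11⟩): (a, b) = (0, 0.9975i) → (0.7053i, -0.7053i)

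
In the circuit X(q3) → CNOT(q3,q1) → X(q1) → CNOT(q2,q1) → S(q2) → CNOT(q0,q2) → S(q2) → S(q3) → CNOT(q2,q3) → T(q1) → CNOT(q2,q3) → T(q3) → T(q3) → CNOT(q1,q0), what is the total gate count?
14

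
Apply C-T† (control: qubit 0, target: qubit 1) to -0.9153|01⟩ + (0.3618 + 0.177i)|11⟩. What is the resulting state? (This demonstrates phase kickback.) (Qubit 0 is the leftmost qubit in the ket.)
-0.9153|01⟩ + (0.381 - 0.1307i)|11⟩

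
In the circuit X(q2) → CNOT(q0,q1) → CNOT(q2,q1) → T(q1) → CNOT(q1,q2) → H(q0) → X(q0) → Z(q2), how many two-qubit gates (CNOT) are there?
3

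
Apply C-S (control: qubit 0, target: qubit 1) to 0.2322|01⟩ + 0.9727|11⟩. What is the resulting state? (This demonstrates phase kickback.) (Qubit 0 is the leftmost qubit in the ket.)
0.2322|01⟩ + 0.9727i|11⟩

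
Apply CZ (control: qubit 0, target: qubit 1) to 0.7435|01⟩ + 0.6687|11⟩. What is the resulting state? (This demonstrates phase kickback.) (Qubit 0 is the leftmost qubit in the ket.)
0.7435|01⟩ - 0.6687|11⟩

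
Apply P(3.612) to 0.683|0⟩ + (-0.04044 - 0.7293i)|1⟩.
0.683|0⟩ + (-0.2945 + 0.6684i)|1⟩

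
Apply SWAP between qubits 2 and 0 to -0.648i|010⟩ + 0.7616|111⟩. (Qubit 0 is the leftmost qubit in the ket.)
-0.648i|010⟩ + 0.7616|111⟩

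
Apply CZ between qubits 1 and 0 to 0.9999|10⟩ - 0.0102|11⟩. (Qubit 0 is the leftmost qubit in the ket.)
0.9999|10⟩ + 0.0102|11⟩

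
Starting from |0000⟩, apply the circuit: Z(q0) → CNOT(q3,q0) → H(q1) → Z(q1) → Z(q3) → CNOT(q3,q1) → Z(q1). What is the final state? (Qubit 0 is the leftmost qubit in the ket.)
1/√2|0000⟩ + 1/√2|0100⟩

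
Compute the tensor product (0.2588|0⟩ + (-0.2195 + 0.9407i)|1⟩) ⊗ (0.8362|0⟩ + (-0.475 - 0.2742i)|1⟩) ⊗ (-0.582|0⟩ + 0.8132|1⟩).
-0.1259|000⟩ + 0.176|001⟩ + (0.07155 + 0.0413i)|010⟩ + (-0.09997 - 0.05771i)|011⟩ + (0.1068 - 0.4578i)|100⟩ + (-0.1493 + 0.6397i)|101⟩ + (-0.2108 + 0.225i)|110⟩ + (0.2945 - 0.3144i)|111⟩

amp(|b₁b₂…⟩) = product of the factor amplitudes for bits b₁, b₂, …; only kets whose every factor amplitude is nonzero survive.
|000⟩: (0.2588)(0.8362)(-0.582) = -0.1259
|001⟩: (0.2588)(0.8362)(0.8132) = 0.176
|010⟩: (0.2588)(-0.475 - 0.2742i)(-0.582) = (0.07155 + 0.0413i)
|011⟩: (0.2588)(-0.475 - 0.2742i)(0.8132) = (-0.09997 - 0.05771i)
|100⟩: (-0.2195 + 0.9407i)(0.8362)(-0.582) = (0.1068 - 0.4578i)
|101⟩: (-0.2195 + 0.9407i)(0.8362)(0.8132) = (-0.1493 + 0.6397i)
|110⟩: (-0.2195 + 0.9407i)(-0.475 - 0.2742i)(-0.582) = (-0.2108 + 0.225i)
|111⟩: (-0.2195 + 0.9407i)(-0.475 - 0.2742i)(0.8132) = (0.2945 - 0.3144i)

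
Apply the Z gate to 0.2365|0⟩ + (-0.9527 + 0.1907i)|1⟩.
0.2365|0⟩ + (0.9527 - 0.1907i)|1⟩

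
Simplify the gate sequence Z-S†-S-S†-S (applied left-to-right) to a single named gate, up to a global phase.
Z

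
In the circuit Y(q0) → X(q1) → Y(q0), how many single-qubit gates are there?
3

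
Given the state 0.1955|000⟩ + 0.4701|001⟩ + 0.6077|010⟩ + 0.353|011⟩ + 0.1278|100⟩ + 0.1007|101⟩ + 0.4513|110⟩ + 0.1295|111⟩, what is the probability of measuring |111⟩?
0.01677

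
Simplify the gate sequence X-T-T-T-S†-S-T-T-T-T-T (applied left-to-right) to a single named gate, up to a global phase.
X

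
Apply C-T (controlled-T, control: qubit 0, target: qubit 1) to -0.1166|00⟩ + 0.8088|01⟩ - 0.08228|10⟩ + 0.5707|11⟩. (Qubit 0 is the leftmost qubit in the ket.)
-0.1166|00⟩ + 0.8088|01⟩ - 0.08228|10⟩ + (0.4035 + 0.4035i)|11⟩

C-T leaves the control-|0⟩ kets |00⟩, |01⟩ unchanged and applies T to qubit 1 on the control-|1⟩ pair (|10⟩, |11⟩).
T = [[1, 0], [0, (1/√2 + (1/√2)i)]].
With a = amp(|10⟩) = -0.08228 and b = amp(|11⟩) = 0.5707:
new amp(|10⟩) = (1)·a = -0.08228
new amp(|11⟩) = (1/√2 + (1/√2)i)·b = (0.4035 + 0.4035i)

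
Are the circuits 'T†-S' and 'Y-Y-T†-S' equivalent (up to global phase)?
Yes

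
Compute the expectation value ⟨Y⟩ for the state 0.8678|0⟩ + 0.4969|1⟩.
0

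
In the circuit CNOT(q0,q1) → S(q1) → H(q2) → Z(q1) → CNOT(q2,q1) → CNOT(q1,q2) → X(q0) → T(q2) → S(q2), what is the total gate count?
9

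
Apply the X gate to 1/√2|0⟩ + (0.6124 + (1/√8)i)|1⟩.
(0.6124 + (1/√8)i)|0⟩ + 1/√2|1⟩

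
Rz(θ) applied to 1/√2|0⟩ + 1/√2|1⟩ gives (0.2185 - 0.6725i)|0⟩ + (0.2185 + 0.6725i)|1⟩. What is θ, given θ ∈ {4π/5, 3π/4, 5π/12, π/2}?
4π/5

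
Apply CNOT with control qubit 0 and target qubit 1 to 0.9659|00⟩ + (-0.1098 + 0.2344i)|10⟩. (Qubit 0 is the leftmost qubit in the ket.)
0.9659|00⟩ + (-0.1098 + 0.2344i)|11⟩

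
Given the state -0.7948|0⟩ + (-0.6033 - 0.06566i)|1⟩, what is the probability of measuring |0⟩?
0.6317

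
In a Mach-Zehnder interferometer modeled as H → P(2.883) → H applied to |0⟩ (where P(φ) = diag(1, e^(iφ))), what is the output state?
(0.01662 + 0.1279i)|0⟩ + (0.9834 - 0.1279i)|1⟩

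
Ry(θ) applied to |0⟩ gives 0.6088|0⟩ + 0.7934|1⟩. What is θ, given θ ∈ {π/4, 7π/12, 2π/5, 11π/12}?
7π/12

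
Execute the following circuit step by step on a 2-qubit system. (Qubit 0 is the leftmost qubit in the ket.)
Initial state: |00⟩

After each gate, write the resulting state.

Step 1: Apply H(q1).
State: 1/√2|00⟩ + 1/√2|01⟩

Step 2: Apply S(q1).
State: 1/√2|00⟩ + (1/√2)i|01⟩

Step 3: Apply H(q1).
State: (1/2 + (1/2)i)|00⟩ + (1/2 - (1/2)i)|01⟩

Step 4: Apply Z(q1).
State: (1/2 + (1/2)i)|00⟩ + (-1/2 + (1/2)i)|01⟩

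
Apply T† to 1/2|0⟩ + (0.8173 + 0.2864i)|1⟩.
1/2|0⟩ + (0.7804 - 0.3754i)|1⟩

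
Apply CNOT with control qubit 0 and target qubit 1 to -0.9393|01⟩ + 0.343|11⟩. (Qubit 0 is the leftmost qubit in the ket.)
-0.9393|01⟩ + 0.343|10⟩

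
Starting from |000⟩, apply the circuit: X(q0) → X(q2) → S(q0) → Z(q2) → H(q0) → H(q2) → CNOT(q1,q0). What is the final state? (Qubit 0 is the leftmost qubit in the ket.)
-(1/2)i|000⟩ + (1/2)i|001⟩ + (1/2)i|100⟩ - (1/2)i|101⟩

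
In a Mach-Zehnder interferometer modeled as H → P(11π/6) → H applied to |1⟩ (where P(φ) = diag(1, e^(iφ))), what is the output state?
(0.06699 + 0.25i)|0⟩ + (0.933 - 0.25i)|1⟩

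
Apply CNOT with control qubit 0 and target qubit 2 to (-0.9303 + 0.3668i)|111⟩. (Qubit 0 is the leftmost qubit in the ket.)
(-0.9303 + 0.3668i)|110⟩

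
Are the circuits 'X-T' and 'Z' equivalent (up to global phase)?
No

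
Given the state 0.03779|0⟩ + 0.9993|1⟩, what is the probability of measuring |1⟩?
0.9986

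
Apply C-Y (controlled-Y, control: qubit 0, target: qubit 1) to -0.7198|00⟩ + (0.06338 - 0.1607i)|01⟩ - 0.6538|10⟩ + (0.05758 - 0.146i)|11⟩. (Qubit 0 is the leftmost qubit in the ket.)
-0.7198|00⟩ + (0.06338 - 0.1607i)|01⟩ + (-0.146 - 0.05758i)|10⟩ - 0.6538i|11⟩

C-Y leaves the control-|0⟩ kets |00⟩, |01⟩ unchanged and applies Y to qubit 1 on the control-|1⟩ pair (|10⟩, |11⟩).
Y = [[0, -i], [i, 0]].
With a = amp(|10⟩) = -0.6538 and b = amp(|11⟩) = (0.05758 - 0.146i):
new amp(|10⟩) = (-i)·b = (-0.146 - 0.05758i)
new amp(|11⟩) = (i)·a = -0.6538i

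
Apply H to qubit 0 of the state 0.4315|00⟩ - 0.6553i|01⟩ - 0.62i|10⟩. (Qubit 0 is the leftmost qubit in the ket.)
(0.3051 - 0.4384i)|00⟩ - 0.4634i|01⟩ + (0.3051 + 0.4384i)|10⟩ - 0.4634i|11⟩

H on qubit 0 mixes each pair of kets that differ only in qubit 0: amplitudes (a, b) of (|…0…⟩, |…1…⟩) become ((a + b)/√2, (a − b)/√2). Kets absent from the input have amplitude 0.
(|00⟩, |10⟩): (a, b) = (0.4315, -0.62i) → ((0.3051 - 0.4384i), (0.3051 + 0.4384i))
(|01⟩, |11⟩): (a, b) = (-0.6553i, 0) → (-0.4634i, -0.4634i)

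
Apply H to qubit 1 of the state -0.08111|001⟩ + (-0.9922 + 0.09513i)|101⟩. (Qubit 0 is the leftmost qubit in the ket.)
-0.05735|001⟩ - 0.05735|011⟩ + (-0.7016 + 0.06727i)|101⟩ + (-0.7016 + 0.06727i)|111⟩

H on qubit 1 mixes each pair of kets that differ only in qubit 1: amplitudes (a, b) of (|…0…⟩, |…1…⟩) become ((a + b)/√2, (a − b)/√2). Kets absent from the input have amplitude 0.
(|001⟩, |011⟩): (a, b) = (-0.08111, 0) → (-0.05735, -0.05735)
(|101⟩, |111⟩): (a, b) = ((-0.9922 + 0.09513i), 0) → ((-0.7016 + 0.06727i), (-0.7016 + 0.06727i))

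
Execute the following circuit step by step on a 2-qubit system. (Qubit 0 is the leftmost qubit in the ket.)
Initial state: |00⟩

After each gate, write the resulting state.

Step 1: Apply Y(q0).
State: i|10⟩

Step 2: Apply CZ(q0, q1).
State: i|10⟩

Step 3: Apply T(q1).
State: i|10⟩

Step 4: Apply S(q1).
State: i|10⟩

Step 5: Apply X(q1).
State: i|11⟩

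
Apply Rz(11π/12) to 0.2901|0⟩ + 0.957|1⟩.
(0.03787 - 0.2876i)|0⟩ + (0.1249 + 0.9488i)|1⟩

Rz(11π/12) = [[e^(−iθ/2), 0], [0, e^(iθ/2)]] with e^(±iθ/2) = cos(θ/2) ± i·sin(θ/2); θ = 11π/12, cos(θ/2) ≈ 0.130526, sin(θ/2) ≈ 0.991445.
With a = amp(|0⟩) = 0.2901 and b = amp(|1⟩) = 0.957:
new amp(|0⟩) = (0.130526 - 0.991445i)·a = (0.03787 - 0.2876i)
new amp(|1⟩) = (0.130526 + 0.991445i)·b = (0.1249 + 0.9488i)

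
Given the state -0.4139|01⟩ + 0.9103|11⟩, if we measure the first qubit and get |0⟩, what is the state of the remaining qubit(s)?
-|1⟩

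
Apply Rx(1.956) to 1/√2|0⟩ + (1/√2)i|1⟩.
0.9815|0⟩ - 0.1914i|1⟩

Rx(1.956) = [[cos(θ/2), −i·sin(θ/2)], [−i·sin(θ/2), cos(θ/2)]]; θ = 1.956, cos(θ/2) ≈ 0.558682, sin(θ/2) ≈ 0.829382.
With a = amp(|0⟩) = 1/√2 and b = amp(|1⟩) = (1/√2)i:
new amp(|0⟩) = (0.558682)·a + (-0.829382i)·b = 0.9815
new amp(|1⟩) = (-0.829382i)·a + (0.558682)·b = -0.1914i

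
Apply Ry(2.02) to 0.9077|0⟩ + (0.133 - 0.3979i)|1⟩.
(0.3701 + 0.337i)|0⟩ + (0.8394 - 0.2116i)|1⟩

Ry(2.02) = [[cos(θ/2), −sin(θ/2)], [sin(θ/2), cos(θ/2)]]; θ = 2.02, cos(θ/2) ≈ 0.531861, sin(θ/2) ≈ 0.846832.
With a = amp(|0⟩) = 0.9077 and b = amp(|1⟩) = (0.133 - 0.3979i):
new amp(|0⟩) = (0.531861)·a + (-0.846832)·b = (0.3701 + 0.337i)
new amp(|1⟩) = (0.846832)·a + (0.531861)·b = (0.8394 - 0.2116i)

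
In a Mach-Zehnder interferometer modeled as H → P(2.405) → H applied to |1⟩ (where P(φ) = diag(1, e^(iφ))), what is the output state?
(0.8704 - 0.3359i)|0⟩ + (0.1296 + 0.3359i)|1⟩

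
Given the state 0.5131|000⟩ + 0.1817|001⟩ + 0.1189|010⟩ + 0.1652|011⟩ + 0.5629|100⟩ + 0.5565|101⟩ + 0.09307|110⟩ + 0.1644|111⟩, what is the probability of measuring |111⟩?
0.02703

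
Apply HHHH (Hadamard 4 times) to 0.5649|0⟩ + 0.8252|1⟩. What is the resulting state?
0.5649|0⟩ + 0.8252|1⟩

H² = I, so an even number of Hadamards cancels: H^4 = I and the state is unchanged.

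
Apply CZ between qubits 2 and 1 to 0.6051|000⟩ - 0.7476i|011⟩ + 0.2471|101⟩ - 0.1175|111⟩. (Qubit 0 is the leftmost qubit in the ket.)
0.6051|000⟩ + 0.7476i|011⟩ + 0.2471|101⟩ + 0.1175|111⟩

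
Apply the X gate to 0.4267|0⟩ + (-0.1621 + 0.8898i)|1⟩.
(-0.1621 + 0.8898i)|0⟩ + 0.4267|1⟩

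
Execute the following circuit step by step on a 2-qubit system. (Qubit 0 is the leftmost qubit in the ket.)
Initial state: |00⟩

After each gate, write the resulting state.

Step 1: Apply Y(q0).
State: i|10⟩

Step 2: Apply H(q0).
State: (1/√2)i|00⟩ - (1/√2)i|10⟩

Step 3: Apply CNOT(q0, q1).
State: (1/√2)i|00⟩ - (1/√2)i|11⟩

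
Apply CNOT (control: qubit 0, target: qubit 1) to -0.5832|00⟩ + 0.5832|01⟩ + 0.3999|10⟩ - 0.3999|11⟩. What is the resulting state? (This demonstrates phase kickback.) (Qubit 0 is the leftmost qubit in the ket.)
-0.5832|00⟩ + 0.5832|01⟩ - 0.3999|10⟩ + 0.3999|11⟩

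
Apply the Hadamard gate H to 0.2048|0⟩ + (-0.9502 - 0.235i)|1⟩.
(-0.5271 - 0.1662i)|0⟩ + (0.8167 + 0.1662i)|1⟩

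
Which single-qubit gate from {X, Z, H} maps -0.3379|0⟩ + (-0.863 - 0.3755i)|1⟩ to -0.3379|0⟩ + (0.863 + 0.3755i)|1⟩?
Z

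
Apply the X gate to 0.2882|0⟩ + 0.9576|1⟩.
0.9576|0⟩ + 0.2882|1⟩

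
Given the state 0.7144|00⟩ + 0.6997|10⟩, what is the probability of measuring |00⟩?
0.5104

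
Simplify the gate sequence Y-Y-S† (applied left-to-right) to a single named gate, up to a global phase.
S†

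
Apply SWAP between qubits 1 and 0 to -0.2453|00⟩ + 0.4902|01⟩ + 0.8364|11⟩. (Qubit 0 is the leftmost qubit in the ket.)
-0.2453|00⟩ + 0.4902|10⟩ + 0.8364|11⟩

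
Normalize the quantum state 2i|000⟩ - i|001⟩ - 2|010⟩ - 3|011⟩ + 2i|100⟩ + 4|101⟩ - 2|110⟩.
0.3086i|000⟩ - 0.1543i|001⟩ - 0.3086|010⟩ - 0.4629|011⟩ + 0.3086i|100⟩ + 0.6172|101⟩ - 0.3086|110⟩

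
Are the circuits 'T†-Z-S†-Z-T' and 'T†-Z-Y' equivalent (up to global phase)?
No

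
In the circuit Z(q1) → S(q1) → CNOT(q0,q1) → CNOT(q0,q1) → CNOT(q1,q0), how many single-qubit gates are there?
2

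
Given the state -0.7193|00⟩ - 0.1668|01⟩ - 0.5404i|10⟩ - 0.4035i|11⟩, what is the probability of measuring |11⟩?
0.1628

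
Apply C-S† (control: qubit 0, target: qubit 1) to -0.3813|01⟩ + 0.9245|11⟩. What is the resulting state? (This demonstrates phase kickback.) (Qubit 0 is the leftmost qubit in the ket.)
-0.3813|01⟩ - 0.9245i|11⟩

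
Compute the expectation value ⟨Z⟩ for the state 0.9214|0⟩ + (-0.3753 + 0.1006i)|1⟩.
0.698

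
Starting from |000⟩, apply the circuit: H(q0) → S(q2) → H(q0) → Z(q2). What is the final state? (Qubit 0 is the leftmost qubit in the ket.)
|000⟩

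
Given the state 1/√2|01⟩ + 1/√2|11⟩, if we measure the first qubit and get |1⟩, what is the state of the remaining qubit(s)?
|1⟩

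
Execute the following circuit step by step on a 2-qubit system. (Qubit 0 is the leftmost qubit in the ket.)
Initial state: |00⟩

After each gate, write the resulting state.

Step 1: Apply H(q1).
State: 1/√2|00⟩ + 1/√2|01⟩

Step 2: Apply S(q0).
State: 1/√2|00⟩ + 1/√2|01⟩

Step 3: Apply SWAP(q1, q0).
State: 1/√2|00⟩ + 1/√2|10⟩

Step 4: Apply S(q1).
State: 1/√2|00⟩ + 1/√2|10⟩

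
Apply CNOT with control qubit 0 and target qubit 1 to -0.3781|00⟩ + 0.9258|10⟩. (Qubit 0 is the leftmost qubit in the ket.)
-0.3781|00⟩ + 0.9258|11⟩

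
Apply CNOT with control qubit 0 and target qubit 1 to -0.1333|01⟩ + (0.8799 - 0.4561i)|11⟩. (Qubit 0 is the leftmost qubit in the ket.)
-0.1333|01⟩ + (0.8799 - 0.4561i)|10⟩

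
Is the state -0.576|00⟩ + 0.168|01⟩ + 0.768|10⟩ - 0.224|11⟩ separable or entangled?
Separable

Writing the state as a|00⟩ + b|01⟩ + c|10⟩ + d|11⟩, it is a product state iff ad − bc = 0.
Here (a, b, c, d) = (-0.576, 0.168, 0.768, -0.224): ad − bc = (-0.576)(-0.224) − (0.168)(0.768) = 0, so the state is separable.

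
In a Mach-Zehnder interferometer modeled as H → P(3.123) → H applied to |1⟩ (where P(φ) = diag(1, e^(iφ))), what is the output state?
(0.9999 - 0.009296i)|0⟩ + (0.00008642 + 0.009296i)|1⟩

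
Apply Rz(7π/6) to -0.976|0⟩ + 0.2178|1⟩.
(0.2526 + 0.9427i)|0⟩ + (-0.05637 + 0.2104i)|1⟩

Rz(7π/6) = [[e^(−iθ/2), 0], [0, e^(iθ/2)]] with e^(±iθ/2) = cos(θ/2) ± i·sin(θ/2); θ = 7π/6, cos(θ/2) ≈ -0.258819, sin(θ/2) ≈ 0.965926.
With a = amp(|0⟩) = -0.976 and b = amp(|1⟩) = 0.2178:
new amp(|0⟩) = (-0.258819 - 0.965926i)·a = (0.2526 + 0.9427i)
new amp(|1⟩) = (-0.258819 + 0.965926i)·b = (-0.05637 + 0.2104i)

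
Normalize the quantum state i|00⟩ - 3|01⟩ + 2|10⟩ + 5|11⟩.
0.1601i|00⟩ - 0.4804|01⟩ + 0.3203|10⟩ + 0.8006|11⟩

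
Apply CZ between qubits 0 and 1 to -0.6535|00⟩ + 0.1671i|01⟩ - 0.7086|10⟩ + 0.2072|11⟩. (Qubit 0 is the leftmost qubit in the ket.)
-0.6535|00⟩ + 0.1671i|01⟩ - 0.7086|10⟩ - 0.2072|11⟩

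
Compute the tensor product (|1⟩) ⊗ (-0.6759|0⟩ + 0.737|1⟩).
-0.6759|10⟩ + 0.737|11⟩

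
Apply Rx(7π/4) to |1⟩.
-0.3827i|0⟩ - 0.9239|1⟩

Rx(7π/4) = [[cos(θ/2), −i·sin(θ/2)], [−i·sin(θ/2), cos(θ/2)]]; θ = 7π/4, cos(θ/2) ≈ -0.92388, sin(θ/2) ≈ 0.382683.
With a = amp(|0⟩) = 0 and b = amp(|1⟩) = 1:
new amp(|0⟩) = (-0.92388)·a + (-0.382683i)·b = -0.3827i
new amp(|1⟩) = (-0.382683i)·a + (-0.92388)·b = -0.9239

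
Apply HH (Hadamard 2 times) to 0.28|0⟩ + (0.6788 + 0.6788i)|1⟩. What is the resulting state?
0.28|0⟩ + (0.6788 + 0.6788i)|1⟩

H² = I, so an even number of Hadamards cancels: H^2 = I and the state is unchanged.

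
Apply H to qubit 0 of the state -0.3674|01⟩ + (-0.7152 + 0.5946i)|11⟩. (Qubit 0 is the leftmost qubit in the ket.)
(-0.7655 + 0.4204i)|01⟩ + (0.2459 - 0.4204i)|11⟩

H on qubit 0 mixes each pair of kets that differ only in qubit 0: amplitudes (a, b) of (|…0…⟩, |…1…⟩) become ((a + b)/√2, (a − b)/√2). Kets absent from the input have amplitude 0.
(|01⟩, |11⟩): (a, b) = (-0.3674, (-0.7152 + 0.5946i)) → ((-0.7655 + 0.4204i), (0.2459 - 0.4204i))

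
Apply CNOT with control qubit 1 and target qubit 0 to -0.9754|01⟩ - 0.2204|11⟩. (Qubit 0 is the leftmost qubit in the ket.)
-0.2204|01⟩ - 0.9754|11⟩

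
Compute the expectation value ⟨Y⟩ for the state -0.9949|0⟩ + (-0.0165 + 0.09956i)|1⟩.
-0.1981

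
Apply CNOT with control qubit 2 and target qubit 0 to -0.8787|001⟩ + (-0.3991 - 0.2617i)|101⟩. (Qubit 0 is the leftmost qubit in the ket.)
(-0.3991 - 0.2617i)|001⟩ - 0.8787|101⟩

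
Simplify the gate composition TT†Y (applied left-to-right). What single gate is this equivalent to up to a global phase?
Y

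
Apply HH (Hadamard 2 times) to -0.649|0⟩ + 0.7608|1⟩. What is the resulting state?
-0.649|0⟩ + 0.7608|1⟩

H² = I, so an even number of Hadamards cancels: H^2 = I and the state is unchanged.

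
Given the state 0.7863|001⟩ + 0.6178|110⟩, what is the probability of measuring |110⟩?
0.3817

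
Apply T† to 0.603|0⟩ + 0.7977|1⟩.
0.603|0⟩ + (0.5641 - 0.5641i)|1⟩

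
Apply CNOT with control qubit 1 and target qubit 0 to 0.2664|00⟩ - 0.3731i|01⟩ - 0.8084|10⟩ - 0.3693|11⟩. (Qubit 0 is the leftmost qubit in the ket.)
0.2664|00⟩ - 0.3693|01⟩ - 0.8084|10⟩ - 0.3731i|11⟩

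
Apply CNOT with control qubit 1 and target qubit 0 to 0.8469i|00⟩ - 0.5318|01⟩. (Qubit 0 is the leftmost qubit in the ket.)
0.8469i|00⟩ - 0.5318|11⟩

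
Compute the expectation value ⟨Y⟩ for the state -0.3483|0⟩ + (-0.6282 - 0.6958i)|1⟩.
0.4847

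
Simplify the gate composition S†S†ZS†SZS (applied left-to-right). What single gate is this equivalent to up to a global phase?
S†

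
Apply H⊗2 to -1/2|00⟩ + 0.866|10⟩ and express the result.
0.183|00⟩ + 0.183|01⟩ - 0.683|10⟩ - 0.683|11⟩

H⊗2 gives amp(|y⟩) = (1/2) Σ_x (−1)^(x·y) amp(|x⟩), where x·y is the number of positions in which both x and y have a 1.
|00⟩: (-1/2 + 0.866)/2 = 0.183
|01⟩: (-1/2 + 0.866)/2 = 0.183
|10⟩: (-1/2 - 0.866)/2 = -0.683
|11⟩: (-1/2 - 0.866)/2 = -0.683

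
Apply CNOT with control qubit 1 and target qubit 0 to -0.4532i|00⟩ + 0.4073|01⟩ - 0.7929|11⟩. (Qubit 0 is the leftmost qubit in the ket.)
-0.4532i|00⟩ - 0.7929|01⟩ + 0.4073|11⟩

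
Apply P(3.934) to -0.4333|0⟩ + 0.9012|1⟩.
-0.4333|0⟩ + (-0.6328 - 0.6417i)|1⟩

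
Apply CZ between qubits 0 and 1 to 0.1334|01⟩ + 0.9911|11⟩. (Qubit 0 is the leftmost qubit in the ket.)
0.1334|01⟩ - 0.9911|11⟩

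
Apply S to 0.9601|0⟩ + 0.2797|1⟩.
0.9601|0⟩ + 0.2797i|1⟩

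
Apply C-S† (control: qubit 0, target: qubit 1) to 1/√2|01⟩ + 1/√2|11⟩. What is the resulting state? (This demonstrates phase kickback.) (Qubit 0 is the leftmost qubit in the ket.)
1/√2|01⟩ - (1/√2)i|11⟩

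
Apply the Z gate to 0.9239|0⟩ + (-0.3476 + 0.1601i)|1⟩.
0.9239|0⟩ + (0.3476 - 0.1601i)|1⟩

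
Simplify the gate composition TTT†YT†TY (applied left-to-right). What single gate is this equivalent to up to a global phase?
T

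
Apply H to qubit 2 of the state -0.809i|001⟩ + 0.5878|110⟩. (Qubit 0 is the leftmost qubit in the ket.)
-0.572i|000⟩ + 0.572i|001⟩ + 0.4156|110⟩ + 0.4156|111⟩

H on qubit 2 mixes each pair of kets that differ only in qubit 2: amplitudes (a, b) of (|…0…⟩, |…1…⟩) become ((a + b)/√2, (a − b)/√2). Kets absent from the input have amplitude 0.
(|000⟩, |001⟩): (a, b) = (0, -0.809i) → (-0.572i, 0.572i)
(|110⟩, |111⟩): (a, b) = (0.5878, 0) → (0.4156, 0.4156)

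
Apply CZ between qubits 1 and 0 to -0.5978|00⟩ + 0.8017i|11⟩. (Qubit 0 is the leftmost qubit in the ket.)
-0.5978|00⟩ - 0.8017i|11⟩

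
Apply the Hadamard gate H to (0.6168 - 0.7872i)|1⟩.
(0.4361 - 0.5566i)|0⟩ + (-0.4361 + 0.5566i)|1⟩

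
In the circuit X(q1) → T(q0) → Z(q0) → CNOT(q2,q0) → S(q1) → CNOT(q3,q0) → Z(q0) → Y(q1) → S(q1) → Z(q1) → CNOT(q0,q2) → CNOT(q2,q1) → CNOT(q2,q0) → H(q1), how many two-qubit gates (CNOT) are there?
5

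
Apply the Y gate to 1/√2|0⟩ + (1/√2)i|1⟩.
1/√2|0⟩ + (1/√2)i|1⟩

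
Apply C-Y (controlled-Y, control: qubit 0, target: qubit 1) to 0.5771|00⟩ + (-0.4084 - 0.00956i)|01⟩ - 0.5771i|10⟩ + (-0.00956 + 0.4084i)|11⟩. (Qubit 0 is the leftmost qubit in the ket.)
0.5771|00⟩ + (-0.4084 - 0.00956i)|01⟩ + (0.4084 + 0.00956i)|10⟩ + 0.5771|11⟩

C-Y leaves the control-|0⟩ kets |00⟩, |01⟩ unchanged and applies Y to qubit 1 on the control-|1⟩ pair (|10⟩, |11⟩).
Y = [[0, -i], [i, 0]].
With a = amp(|10⟩) = -0.5771i and b = amp(|11⟩) = (-0.00956 + 0.4084i):
new amp(|10⟩) = (-i)·b = (0.4084 + 0.00956i)
new amp(|11⟩) = (i)·a = 0.5771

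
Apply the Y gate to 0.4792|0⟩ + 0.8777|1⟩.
-0.8777i|0⟩ + 0.4792i|1⟩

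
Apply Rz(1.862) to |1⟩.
(0.597 + 0.8022i)|1⟩

Rz(1.862) = [[e^(−iθ/2), 0], [0, e^(iθ/2)]] with e^(±iθ/2) = cos(θ/2) ± i·sin(θ/2); θ = 1.862, cos(θ/2) ≈ 0.597032, sin(θ/2) ≈ 0.802217.
With a = amp(|0⟩) = 0 and b = amp(|1⟩) = 1:
new amp(|0⟩) = (0.597032 - 0.802217i)·a = 0
new amp(|1⟩) = (0.597032 + 0.802217i)·b = (0.597 + 0.8022i)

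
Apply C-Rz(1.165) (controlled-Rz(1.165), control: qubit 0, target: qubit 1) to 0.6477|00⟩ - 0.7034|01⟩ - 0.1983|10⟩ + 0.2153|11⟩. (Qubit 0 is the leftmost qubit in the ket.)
0.6477|00⟩ - 0.7034|01⟩ + (-0.1656 + 0.1091i)|10⟩ + (0.1798 + 0.1184i)|11⟩

C-Rz(1.165) leaves the control-|0⟩ kets |00⟩, |01⟩ unchanged and applies Rz(1.165) to qubit 1 on the control-|1⟩ pair (|10⟩, |11⟩).
Rz(1.165) = [[e^(−iθ/2), 0], [0, e^(iθ/2)]] with e^(±iθ/2) = cos(θ/2) ± i·sin(θ/2); θ = 1.165, cos(θ/2) ≈ 0.83509, sin(θ/2) ≈ 0.550113.
With a = amp(|10⟩) = -0.1983 and b = amp(|11⟩) = 0.2153:
new amp(|10⟩) = (0.83509 - 0.550113i)·a = (-0.1656 + 0.1091i)
new amp(|11⟩) = (0.83509 + 0.550113i)·b = (0.1798 + 0.1184i)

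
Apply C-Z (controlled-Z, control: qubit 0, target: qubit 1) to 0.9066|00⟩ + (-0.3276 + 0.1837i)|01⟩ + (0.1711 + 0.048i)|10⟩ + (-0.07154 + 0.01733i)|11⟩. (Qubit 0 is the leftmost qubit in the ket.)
0.9066|00⟩ + (-0.3276 + 0.1837i)|01⟩ + (0.1711 + 0.048i)|10⟩ + (0.07154 - 0.01733i)|11⟩

C-Z leaves the control-|0⟩ kets |00⟩, |01⟩ unchanged and applies Z to qubit 1 on the control-|1⟩ pair (|10⟩, |11⟩).
Z = [[1, 0], [0, -1]].
With a = amp(|10⟩) = (0.1711 + 0.048i) and b = amp(|11⟩) = (-0.07154 + 0.01733i):
new amp(|10⟩) = (1)·a = (0.1711 + 0.048i)
new amp(|11⟩) = (-1)·b = (0.07154 - 0.01733i)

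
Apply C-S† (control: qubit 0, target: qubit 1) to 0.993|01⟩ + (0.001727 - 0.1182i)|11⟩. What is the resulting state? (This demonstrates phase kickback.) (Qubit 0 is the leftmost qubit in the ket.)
0.993|01⟩ + (-0.1182 - 0.001727i)|11⟩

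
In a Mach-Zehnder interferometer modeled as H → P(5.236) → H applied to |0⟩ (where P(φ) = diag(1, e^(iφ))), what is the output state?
(0.75 - 0.433i)|0⟩ + (0.25 + 0.433i)|1⟩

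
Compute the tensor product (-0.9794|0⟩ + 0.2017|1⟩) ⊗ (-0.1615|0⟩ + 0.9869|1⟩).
0.1582|00⟩ - 0.9666|01⟩ - 0.03257|10⟩ + 0.1991|11⟩

amp(|b₁b₂…⟩) = product of the factor amplitudes for bits b₁, b₂, …; only kets whose every factor amplitude is nonzero survive.
|00⟩: (-0.9794)(-0.1615) = 0.1582
|01⟩: (-0.9794)(0.9869) = -0.9666
|10⟩: (0.2017)(-0.1615) = -0.03257
|11⟩: (0.2017)(0.9869) = 0.1991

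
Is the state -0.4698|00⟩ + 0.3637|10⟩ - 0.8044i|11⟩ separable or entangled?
Entangled

Writing the state as a|00⟩ + b|01⟩ + c|10⟩ + d|11⟩, it is a product state iff ad − bc = 0.
Here (a, b, c, d) = (-0.4698, 0, 0.3637, -0.8044i): ad − bc = (-0.4698)(-0.8044i) − (0)(0.3637) = 0.3779i ≠ 0, so the state is entangled.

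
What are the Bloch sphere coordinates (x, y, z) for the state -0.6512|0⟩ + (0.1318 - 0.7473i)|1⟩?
(-0.1717, 0.9733, -0.1518)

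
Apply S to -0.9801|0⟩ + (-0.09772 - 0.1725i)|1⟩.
-0.9801|0⟩ + (0.1725 - 0.09772i)|1⟩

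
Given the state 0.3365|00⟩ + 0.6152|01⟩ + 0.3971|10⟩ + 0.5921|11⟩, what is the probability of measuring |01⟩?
0.3785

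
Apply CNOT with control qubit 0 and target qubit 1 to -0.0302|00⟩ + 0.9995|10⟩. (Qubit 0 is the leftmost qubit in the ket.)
-0.0302|00⟩ + 0.9995|11⟩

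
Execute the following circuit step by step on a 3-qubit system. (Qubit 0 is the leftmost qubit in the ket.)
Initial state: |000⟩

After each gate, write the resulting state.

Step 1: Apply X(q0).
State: |100⟩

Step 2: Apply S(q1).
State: |100⟩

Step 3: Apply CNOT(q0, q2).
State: |101⟩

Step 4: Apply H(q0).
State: 1/√2|001⟩ - 1/√2|101⟩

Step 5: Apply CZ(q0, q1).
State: 1/√2|001⟩ - 1/√2|101⟩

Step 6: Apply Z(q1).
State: 1/√2|001⟩ - 1/√2|101⟩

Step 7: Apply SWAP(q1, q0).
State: 1/√2|001⟩ - 1/√2|011⟩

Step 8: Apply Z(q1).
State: 1/√2|001⟩ + 1/√2|011⟩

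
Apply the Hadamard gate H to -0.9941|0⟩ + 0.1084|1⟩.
-0.6263|0⟩ - 0.7796|1⟩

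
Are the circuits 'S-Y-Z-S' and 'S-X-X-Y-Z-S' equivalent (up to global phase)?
Yes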